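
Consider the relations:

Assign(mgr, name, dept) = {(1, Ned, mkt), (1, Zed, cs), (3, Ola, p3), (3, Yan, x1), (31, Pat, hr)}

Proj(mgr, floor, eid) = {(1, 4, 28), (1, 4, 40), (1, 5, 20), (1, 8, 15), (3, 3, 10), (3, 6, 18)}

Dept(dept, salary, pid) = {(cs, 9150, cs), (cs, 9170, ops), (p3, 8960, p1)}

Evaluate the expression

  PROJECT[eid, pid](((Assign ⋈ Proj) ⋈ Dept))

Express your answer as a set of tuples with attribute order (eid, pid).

Joining Assign and Proj on mgr yields {(1, Ned, mkt, 4, 28), (1, Ned, mkt, 4, 40), (1, Ned, mkt, 5, 20), (1, Ned, mkt, 8, 15), (1, Zed, cs, 4, 28), (1, Zed, cs, 4, 40), (1, Zed, cs, 5, 20), (1, Zed, cs, 8, 15), (3, Ola, p3, 3, 10), (3, Ola, p3, 6, 18), (3, Yan, x1, 3, 10), (3, Yan, x1, 6, 18)}.
Joining (Assign ⋈ Proj) and Dept on dept yields {(1, Zed, cs, 4, 28, 9150, cs), (1, Zed, cs, 4, 28, 9170, ops), (1, Zed, cs, 4, 40, 9150, cs), (1, Zed, cs, 4, 40, 9170, ops), (1, Zed, cs, 5, 20, 9150, cs), (1, Zed, cs, 5, 20, 9170, ops), (1, Zed, cs, 8, 15, 9150, cs), (1, Zed, cs, 8, 15, 9170, ops), (3, Ola, p3, 3, 10, 8960, p1), (3, Ola, p3, 6, 18, 8960, p1)}.
Projecting to eid, pid: {(10, p1), (15, cs), (15, ops), (18, p1), (20, cs), (20, ops), (28, cs), (28, ops), (40, cs), (40, ops)}

{(10, p1), (15, cs), (15, ops), (18, p1), (20, cs), (20, ops), (28, cs), (28, ops), (40, cs), (40, ops)}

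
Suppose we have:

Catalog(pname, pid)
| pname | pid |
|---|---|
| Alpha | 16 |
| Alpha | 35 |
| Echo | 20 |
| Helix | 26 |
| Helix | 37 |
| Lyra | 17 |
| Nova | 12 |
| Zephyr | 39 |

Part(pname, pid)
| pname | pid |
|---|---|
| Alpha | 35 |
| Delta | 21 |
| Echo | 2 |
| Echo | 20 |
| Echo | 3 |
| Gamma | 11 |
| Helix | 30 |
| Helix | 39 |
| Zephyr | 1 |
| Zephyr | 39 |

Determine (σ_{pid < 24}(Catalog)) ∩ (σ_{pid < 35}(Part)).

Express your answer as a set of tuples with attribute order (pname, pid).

Selection pid < 24: {(Alpha, 16), (Echo, 20), (Lyra, 17), (Nova, 12)}
Selection pid < 35: {(Delta, 21), (Echo, 2), (Echo, 20), (Echo, 3), (Gamma, 11), (Helix, 30), (Zephyr, 1)}
Intersection: {(Alpha, 16), (Echo, 20), (Lyra, 17), (Nova, 12)} with {(Delta, 21), (Echo, 2), (Echo, 20), (Echo, 3), (Gamma, 11), (Helix, 30), (Zephyr, 1)} → {(Echo, 20)}

{(Echo, 20)}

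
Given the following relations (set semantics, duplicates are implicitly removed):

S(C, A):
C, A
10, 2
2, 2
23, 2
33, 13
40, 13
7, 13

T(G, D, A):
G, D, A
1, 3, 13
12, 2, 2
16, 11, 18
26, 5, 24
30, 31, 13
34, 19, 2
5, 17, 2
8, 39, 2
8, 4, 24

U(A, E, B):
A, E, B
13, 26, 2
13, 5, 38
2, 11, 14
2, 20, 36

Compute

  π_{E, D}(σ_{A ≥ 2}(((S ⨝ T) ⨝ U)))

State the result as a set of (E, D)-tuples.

{(11, 17), (11, 19), (11, 2), (11, 39), (20, 17), (20, 19), (20, 2), (20, 39), (26, 3), (26, 31), (5, 3), (5, 31)}

Natural join on A: {(10, 2, 12, 2), (10, 2, 34, 19), (10, 2, 5, 17), (10, 2, 8, 39), (2, 2, 12, 2), (2, 2, 34, 19), (2, 2, 5, 17), (2, 2, 8, 39), (23, 2, 12, 2), (23, 2, 34, 19), (23, 2, 5, 17), (23, 2, 8, 39), (33, 13, 1, 3), (33, 13, 30, 31), (40, 13, 1, 3), (40, 13, 30, 31), (7, 13, 1, 3), (7, 13, 30, 31)}
Natural join on A: {(10, 2, 12, 2, 11, 14), (10, 2, 12, 2, 20, 36), (10, 2, 34, 19, 11, 14), (10, 2, 34, 19, 20, 36), (10, 2, 5, 17, 11, 14), (10, 2, 5, 17, 20, 36), (10, 2, 8, 39, 11, 14), (10, 2, 8, 39, 20, 36), (2, 2, 12, 2, 11, 14), (2, 2, 12, 2, 20, 36), (2, 2, 34, 19, 11, 14), (2, 2, 34, 19, 20, 36), (2, 2, 5, 17, 11, 14), (2, 2, 5, 17, 20, 36), (2, 2, 8, 39, 11, 14), (2, 2, 8, 39, 20, 36), (23, 2, 12, 2, 11, 14), (23, 2, 12, 2, 20, 36), (23, 2, 34, 19, 11, 14), (23, 2, 34, 19, 20, 36), (23, 2, 5, 17, 11, 14), (23, 2, 5, 17, 20, 36), (23, 2, 8, 39, 11, 14), (23, 2, 8, 39, 20, 36), (33, 13, 1, 3, 26, 2), (33, 13, 1, 3, 5, 38), (33, 13, 30, 31, 26, 2), (33, 13, 30, 31, 5, 38), (40, 13, 1, 3, 26, 2), (40, 13, 1, 3, 5, 38), (40, 13, 30, 31, 26, 2), (40, 13, 30, 31, 5, 38), (7, 13, 1, 3, 26, 2), (7, 13, 1, 3, 5, 38), (7, 13, 30, 31, 26, 2), (7, 13, 30, 31, 5, 38)}
Filtering on A ≥ 2 leaves {(10, 2, 12, 2, 11, 14), (10, 2, 12, 2, 20, 36), (10, 2, 34, 19, 11, 14), (10, 2, 34, 19, 20, 36), (10, 2, 5, 17, 11, 14), (10, 2, 5, 17, 20, 36), (10, 2, 8, 39, 11, 14), (10, 2, 8, 39, 20, 36), (2, 2, 12, 2, 11, 14), (2, 2, 12, 2, 20, 36), (2, 2, 34, 19, 11, 14), (2, 2, 34, 19, 20, 36), (2, 2, 5, 17, 11, 14), (2, 2, 5, 17, 20, 36), (2, 2, 8, 39, 11, 14), (2, 2, 8, 39, 20, 36), (23, 2, 12, 2, 11, 14), (23, 2, 12, 2, 20, 36), (23, 2, 34, 19, 11, 14), (23, 2, 34, 19, 20, 36), (23, 2, 5, 17, 11, 14), (23, 2, 5, 17, 20, 36), (23, 2, 8, 39, 11, 14), (23, 2, 8, 39, 20, 36), (33, 13, 1, 3, 26, 2), (33, 13, 1, 3, 5, 38), (33, 13, 30, 31, 26, 2), (33, 13, 30, 31, 5, 38), (40, 13, 1, 3, 26, 2), (40, 13, 1, 3, 5, 38), (40, 13, 30, 31, 26, 2), (40, 13, 30, 31, 5, 38), (7, 13, 1, 3, 26, 2), (7, 13, 1, 3, 5, 38), (7, 13, 30, 31, 26, 2), (7, 13, 30, 31, 5, 38)}.
π_{E, D} gives {(11, 17), (11, 19), (11, 2), (11, 39), (20, 17), (20, 19), (20, 2), (20, 39), (26, 3), (26, 31), (5, 3), (5, 31)} (24 duplicate(s) eliminated).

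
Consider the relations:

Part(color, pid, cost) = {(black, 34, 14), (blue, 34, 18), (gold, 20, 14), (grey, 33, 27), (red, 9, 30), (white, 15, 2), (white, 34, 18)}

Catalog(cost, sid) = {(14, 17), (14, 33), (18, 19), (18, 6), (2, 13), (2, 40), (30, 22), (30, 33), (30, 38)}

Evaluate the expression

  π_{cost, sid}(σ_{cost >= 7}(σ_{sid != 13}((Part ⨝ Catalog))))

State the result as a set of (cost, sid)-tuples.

Joining Part and Catalog on cost yields {(black, 34, 14, 17), (black, 34, 14, 33), (blue, 34, 18, 19), (blue, 34, 18, 6), (gold, 20, 14, 17), (gold, 20, 14, 33), (red, 9, 30, 22), (red, 9, 30, 33), (red, 9, 30, 38), (white, 15, 2, 13), (white, 15, 2, 40), (white, 34, 18, 19), (white, 34, 18, 6)}.
Selection sid != 13: {(black, 34, 14, 17), (black, 34, 14, 33), (blue, 34, 18, 19), (blue, 34, 18, 6), (gold, 20, 14, 17), (gold, 20, 14, 33), (red, 9, 30, 22), (red, 9, 30, 33), (red, 9, 30, 38), (white, 15, 2, 40), (white, 34, 18, 19), (white, 34, 18, 6)}
Selection cost >= 7: {(black, 34, 14, 17), (black, 34, 14, 33), (blue, 34, 18, 19), (blue, 34, 18, 6), (gold, 20, 14, 17), (gold, 20, 14, 33), (red, 9, 30, 22), (red, 9, 30, 33), (red, 9, 30, 38), (white, 34, 18, 19), (white, 34, 18, 6)}
Keep only column(s) cost, sid (4 duplicate(s) eliminated): {(14, 17), (14, 33), (18, 19), (18, 6), (30, 22), (30, 33), (30, 38)}

{(14, 17), (14, 33), (18, 19), (18, 6), (30, 22), (30, 33), (30, 38)}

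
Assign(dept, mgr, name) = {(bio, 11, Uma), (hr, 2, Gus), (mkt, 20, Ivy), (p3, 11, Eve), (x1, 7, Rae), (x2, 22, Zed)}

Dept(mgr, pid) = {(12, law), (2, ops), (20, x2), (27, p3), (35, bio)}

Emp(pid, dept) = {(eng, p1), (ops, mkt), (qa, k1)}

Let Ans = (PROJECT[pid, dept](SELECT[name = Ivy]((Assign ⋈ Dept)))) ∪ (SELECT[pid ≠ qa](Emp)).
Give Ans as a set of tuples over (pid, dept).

Joining Assign and Dept on mgr yields {(hr, 2, Gus, ops), (mkt, 20, Ivy, x2)}.
Filtering on name = Ivy leaves {(mkt, 20, Ivy, x2)}.
π[pid, dept]: project onto (pid, dept) → {(x2, mkt)}
Filtering on pid ≠ qa leaves {(eng, p1), (ops, mkt)}.
Union: {(x2, mkt)} with {(eng, p1), (ops, mkt)} → {(eng, p1), (ops, mkt), (x2, mkt)}

{(eng, p1), (ops, mkt), (x2, mkt)}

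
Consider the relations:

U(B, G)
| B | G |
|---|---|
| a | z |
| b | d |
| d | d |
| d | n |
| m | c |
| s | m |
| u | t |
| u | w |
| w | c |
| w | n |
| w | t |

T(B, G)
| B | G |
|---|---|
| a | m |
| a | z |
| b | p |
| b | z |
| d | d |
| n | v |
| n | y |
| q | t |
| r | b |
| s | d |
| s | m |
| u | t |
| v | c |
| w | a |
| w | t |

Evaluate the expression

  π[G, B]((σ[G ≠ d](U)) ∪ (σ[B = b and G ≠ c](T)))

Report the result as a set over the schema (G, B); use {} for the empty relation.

{(c, m), (c, w), (m, s), (n, d), (n, w), (p, b), (t, u), (t, w), (w, u), (z, a), (z, b)}

Selection G ≠ d: {(a, z), (d, n), (m, c), (s, m), (u, t), (u, w), (w, c), (w, n), (w, t)}
Selection B = b and G ≠ c: {(b, p), (b, z)}
Taking the union: {(a, z), (b, p), (b, z), (d, n), (m, c), (s, m), (u, t), (u, w), (w, c), (w, n), (w, t)}
Projecting to G, B: {(c, m), (c, w), (m, s), (n, d), (n, w), (p, b), (t, u), (t, w), (w, u), (z, a), (z, b)}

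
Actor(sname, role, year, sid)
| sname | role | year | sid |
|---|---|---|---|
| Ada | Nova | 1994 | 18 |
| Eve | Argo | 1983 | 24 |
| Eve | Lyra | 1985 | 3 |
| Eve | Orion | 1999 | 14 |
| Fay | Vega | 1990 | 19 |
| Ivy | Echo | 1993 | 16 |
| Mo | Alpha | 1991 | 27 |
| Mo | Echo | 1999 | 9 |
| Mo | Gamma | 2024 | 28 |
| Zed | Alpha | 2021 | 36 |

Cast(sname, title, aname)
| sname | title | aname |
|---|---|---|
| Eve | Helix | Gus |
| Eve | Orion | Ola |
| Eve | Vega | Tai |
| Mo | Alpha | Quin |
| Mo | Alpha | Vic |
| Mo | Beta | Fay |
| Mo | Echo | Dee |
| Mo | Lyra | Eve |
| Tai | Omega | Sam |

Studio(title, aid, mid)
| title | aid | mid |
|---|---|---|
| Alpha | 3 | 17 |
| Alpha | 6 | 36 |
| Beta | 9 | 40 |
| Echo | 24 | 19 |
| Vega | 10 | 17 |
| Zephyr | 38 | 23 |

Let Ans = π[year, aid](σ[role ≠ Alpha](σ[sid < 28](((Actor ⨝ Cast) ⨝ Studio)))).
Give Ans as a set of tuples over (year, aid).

{(1983, 10), (1985, 10), (1999, 10), (1999, 24), (1999, 3), (1999, 6), (1999, 9)}

Actor ⋈ Cast (natural join on sname): {(Eve, Argo, 1983, 24, Helix, Gus), (Eve, Argo, 1983, 24, Orion, Ola), (Eve, Argo, 1983, 24, Vega, Tai), (Eve, Lyra, 1985, 3, Helix, Gus), (Eve, Lyra, 1985, 3, Orion, Ola), (Eve, Lyra, 1985, 3, Vega, Tai), (Eve, Orion, 1999, 14, Helix, Gus), (Eve, Orion, 1999, 14, Orion, Ola), (Eve, Orion, 1999, 14, Vega, Tai), (Mo, Alpha, 1991, 27, Alpha, Quin), (Mo, Alpha, 1991, 27, Alpha, Vic), (Mo, Alpha, 1991, 27, Beta, Fay), (Mo, Alpha, 1991, 27, Echo, Dee), (Mo, Alpha, 1991, 27, Lyra, Eve), (Mo, Echo, 1999, 9, Alpha, Quin), (Mo, Echo, 1999, 9, Alpha, Vic), (Mo, Echo, 1999, 9, Beta, Fay), (Mo, Echo, 1999, 9, Echo, Dee), (Mo, Echo, 1999, 9, Lyra, Eve), (Mo, Gamma, 2024, 28, Alpha, Quin), (Mo, Gamma, 2024, 28, Alpha, Vic), (Mo, Gamma, 2024, 28, Beta, Fay), (Mo, Gamma, 2024, 28, Echo, Dee), (Mo, Gamma, 2024, 28, Lyra, Eve)}
(Actor ⨝ Cast) ⋈ Studio (natural join on title): {(Eve, Argo, 1983, 24, Vega, Tai, 10, 17), (Eve, Lyra, 1985, 3, Vega, Tai, 10, 17), (Eve, Orion, 1999, 14, Vega, Tai, 10, 17), (Mo, Alpha, 1991, 27, Alpha, Quin, 3, 17), (Mo, Alpha, 1991, 27, Alpha, Quin, 6, 36), (Mo, Alpha, 1991, 27, Alpha, Vic, 3, 17), (Mo, Alpha, 1991, 27, Alpha, Vic, 6, 36), (Mo, Alpha, 1991, 27, Beta, Fay, 9, 40), (Mo, Alpha, 1991, 27, Echo, Dee, 24, 19), (Mo, Echo, 1999, 9, Alpha, Quin, 3, 17), (Mo, Echo, 1999, 9, Alpha, Quin, 6, 36), (Mo, Echo, 1999, 9, Alpha, Vic, 3, 17), (Mo, Echo, 1999, 9, Alpha, Vic, 6, 36), (Mo, Echo, 1999, 9, Beta, Fay, 9, 40), (Mo, Echo, 1999, 9, Echo, Dee, 24, 19), (Mo, Gamma, 2024, 28, Alpha, Quin, 3, 17), (Mo, Gamma, 2024, 28, Alpha, Quin, 6, 36), (Mo, Gamma, 2024, 28, Alpha, Vic, 3, 17), (Mo, Gamma, 2024, 28, Alpha, Vic, 6, 36), (Mo, Gamma, 2024, 28, Beta, Fay, 9, 40), (Mo, Gamma, 2024, 28, Echo, Dee, 24, 19)}
Selection sid < 28: {(Eve, Argo, 1983, 24, Vega, Tai, 10, 17), (Eve, Lyra, 1985, 3, Vega, Tai, 10, 17), (Eve, Orion, 1999, 14, Vega, Tai, 10, 17), (Mo, Alpha, 1991, 27, Alpha, Quin, 3, 17), (Mo, Alpha, 1991, 27, Alpha, Quin, 6, 36), (Mo, Alpha, 1991, 27, Alpha, Vic, 3, 17), (Mo, Alpha, 1991, 27, Alpha, Vic, 6, 36), (Mo, Alpha, 1991, 27, Beta, Fay, 9, 40), (Mo, Alpha, 1991, 27, Echo, Dee, 24, 19), (Mo, Echo, 1999, 9, Alpha, Quin, 3, 17), (Mo, Echo, 1999, 9, Alpha, Quin, 6, 36), (Mo, Echo, 1999, 9, Alpha, Vic, 3, 17), (Mo, Echo, 1999, 9, Alpha, Vic, 6, 36), (Mo, Echo, 1999, 9, Beta, Fay, 9, 40), (Mo, Echo, 1999, 9, Echo, Dee, 24, 19)}
Selection role ≠ Alpha: {(Eve, Argo, 1983, 24, Vega, Tai, 10, 17), (Eve, Lyra, 1985, 3, Vega, Tai, 10, 17), (Eve, Orion, 1999, 14, Vega, Tai, 10, 17), (Mo, Echo, 1999, 9, Alpha, Quin, 3, 17), (Mo, Echo, 1999, 9, Alpha, Quin, 6, 36), (Mo, Echo, 1999, 9, Alpha, Vic, 3, 17), (Mo, Echo, 1999, 9, Alpha, Vic, 6, 36), (Mo, Echo, 1999, 9, Beta, Fay, 9, 40), (Mo, Echo, 1999, 9, Echo, Dee, 24, 19)}
π_{year, aid} gives {(1983, 10), (1985, 10), (1999, 10), (1999, 24), (1999, 3), (1999, 6), (1999, 9)} (2 duplicate(s) eliminated).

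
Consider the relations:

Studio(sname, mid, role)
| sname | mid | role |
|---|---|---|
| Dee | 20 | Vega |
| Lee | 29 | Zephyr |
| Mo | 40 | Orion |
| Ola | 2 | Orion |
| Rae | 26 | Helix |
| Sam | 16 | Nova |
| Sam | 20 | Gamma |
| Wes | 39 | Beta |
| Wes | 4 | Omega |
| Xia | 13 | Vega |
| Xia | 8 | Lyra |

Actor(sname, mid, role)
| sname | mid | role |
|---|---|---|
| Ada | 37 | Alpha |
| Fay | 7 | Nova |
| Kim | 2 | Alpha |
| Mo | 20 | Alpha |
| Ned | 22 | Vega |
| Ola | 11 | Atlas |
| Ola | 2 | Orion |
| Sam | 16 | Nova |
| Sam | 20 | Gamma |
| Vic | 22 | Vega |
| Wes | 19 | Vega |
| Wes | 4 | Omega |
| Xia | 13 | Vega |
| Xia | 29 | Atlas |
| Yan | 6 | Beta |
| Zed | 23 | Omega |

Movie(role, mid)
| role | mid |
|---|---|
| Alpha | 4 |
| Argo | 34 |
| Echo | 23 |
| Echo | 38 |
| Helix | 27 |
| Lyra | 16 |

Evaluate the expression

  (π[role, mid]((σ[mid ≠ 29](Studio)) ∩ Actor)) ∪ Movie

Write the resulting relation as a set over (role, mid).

Selection mid ≠ 29: {(Dee, 20, Vega), (Mo, 40, Orion), (Ola, 2, Orion), (Rae, 26, Helix), (Sam, 16, Nova), (Sam, 20, Gamma), (Wes, 39, Beta), (Wes, 4, Omega), (Xia, 13, Vega), (Xia, 8, Lyra)}
Taking the intersection: {(Ola, 2, Orion), (Sam, 16, Nova), (Sam, 20, Gamma), (Wes, 4, Omega), (Xia, 13, Vega)}
π_{role, mid} gives {(Gamma, 20), (Nova, 16), (Omega, 4), (Orion, 2), (Vega, 13)}.
Taking the union: {(Alpha, 4), (Argo, 34), (Echo, 23), (Echo, 38), (Gamma, 20), (Helix, 27), (Lyra, 16), (Nova, 16), (Omega, 4), (Orion, 2), (Vega, 13)}

{(Alpha, 4), (Argo, 34), (Echo, 23), (Echo, 38), (Gamma, 20), (Helix, 27), (Lyra, 16), (Nova, 16), (Omega, 4), (Orion, 2), (Vega, 13)}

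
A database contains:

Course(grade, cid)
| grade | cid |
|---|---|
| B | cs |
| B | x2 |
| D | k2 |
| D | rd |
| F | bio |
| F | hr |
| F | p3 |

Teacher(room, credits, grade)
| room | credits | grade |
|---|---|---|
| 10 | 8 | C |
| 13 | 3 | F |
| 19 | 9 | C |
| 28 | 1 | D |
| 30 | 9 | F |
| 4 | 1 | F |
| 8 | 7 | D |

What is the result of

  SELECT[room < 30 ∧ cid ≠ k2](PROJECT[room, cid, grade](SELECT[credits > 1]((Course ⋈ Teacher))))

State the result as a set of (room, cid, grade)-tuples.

{(13, bio, F), (13, hr, F), (13, p3, F), (8, rd, D)}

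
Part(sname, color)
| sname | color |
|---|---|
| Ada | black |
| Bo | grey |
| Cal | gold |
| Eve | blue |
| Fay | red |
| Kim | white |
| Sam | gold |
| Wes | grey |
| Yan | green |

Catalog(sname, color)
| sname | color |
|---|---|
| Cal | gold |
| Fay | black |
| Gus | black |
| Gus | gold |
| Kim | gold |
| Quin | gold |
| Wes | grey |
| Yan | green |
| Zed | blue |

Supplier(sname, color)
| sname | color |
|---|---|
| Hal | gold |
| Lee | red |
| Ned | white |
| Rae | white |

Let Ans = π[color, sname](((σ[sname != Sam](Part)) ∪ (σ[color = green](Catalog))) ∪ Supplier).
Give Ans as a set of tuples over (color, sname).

Selection sname != Sam: {(Ada, black), (Bo, grey), (Cal, gold), (Eve, blue), (Fay, red), (Kim, white), (Wes, grey), (Yan, green)}
Selection color = green: {(Yan, green)}
Set union of the two operands is {(Ada, black), (Bo, grey), (Cal, gold), (Eve, blue), (Fay, red), (Kim, white), (Wes, grey), (Yan, green)}.
Set union of the two operands is {(Ada, black), (Bo, grey), (Cal, gold), (Eve, blue), (Fay, red), (Hal, gold), (Kim, white), (Lee, red), (Ned, white), (Rae, white), (Wes, grey), (Yan, green)}.
π_{color, sname} gives {(black, Ada), (blue, Eve), (gold, Cal), (gold, Hal), (green, Yan), (grey, Bo), (grey, Wes), (red, Fay), (red, Lee), (white, Kim), (white, Ned), (white, Rae)}.

{(black, Ada), (blue, Eve), (gold, Cal), (gold, Hal), (green, Yan), (grey, Bo), (grey, Wes), (red, Fay), (red, Lee), (white, Kim), (white, Ned), (white, Rae)}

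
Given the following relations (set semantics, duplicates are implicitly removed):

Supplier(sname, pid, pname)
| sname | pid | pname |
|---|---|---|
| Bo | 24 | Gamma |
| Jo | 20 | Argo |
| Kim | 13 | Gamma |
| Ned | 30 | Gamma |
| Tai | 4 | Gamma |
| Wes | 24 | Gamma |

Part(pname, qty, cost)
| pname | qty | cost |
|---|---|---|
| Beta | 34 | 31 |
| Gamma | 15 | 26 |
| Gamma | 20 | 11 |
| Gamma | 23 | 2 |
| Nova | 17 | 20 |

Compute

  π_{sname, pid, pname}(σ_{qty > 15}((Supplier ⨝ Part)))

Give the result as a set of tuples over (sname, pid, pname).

Natural join on pname: {(Bo, 24, Gamma, 15, 26), (Bo, 24, Gamma, 20, 11), (Bo, 24, Gamma, 23, 2), (Kim, 13, Gamma, 15, 26), (Kim, 13, Gamma, 20, 11), (Kim, 13, Gamma, 23, 2), (Ned, 30, Gamma, 15, 26), (Ned, 30, Gamma, 20, 11), (Ned, 30, Gamma, 23, 2), (Tai, 4, Gamma, 15, 26), (Tai, 4, Gamma, 20, 11), (Tai, 4, Gamma, 23, 2), (Wes, 24, Gamma, 15, 26), (Wes, 24, Gamma, 20, 11), (Wes, 24, Gamma, 23, 2)}
Selection qty > 15: {(Bo, 24, Gamma, 20, 11), (Bo, 24, Gamma, 23, 2), (Kim, 13, Gamma, 20, 11), (Kim, 13, Gamma, 23, 2), (Ned, 30, Gamma, 20, 11), (Ned, 30, Gamma, 23, 2), (Tai, 4, Gamma, 20, 11), (Tai, 4, Gamma, 23, 2), (Wes, 24, Gamma, 20, 11), (Wes, 24, Gamma, 23, 2)}
π[sname, pid, pname]: project onto (sname, pid, pname) (5 duplicate(s) eliminated) → {(Bo, 24, Gamma), (Kim, 13, Gamma), (Ned, 30, Gamma), (Tai, 4, Gamma), (Wes, 24, Gamma)}

{(Bo, 24, Gamma), (Kim, 13, Gamma), (Ned, 30, Gamma), (Tai, 4, Gamma), (Wes, 24, Gamma)}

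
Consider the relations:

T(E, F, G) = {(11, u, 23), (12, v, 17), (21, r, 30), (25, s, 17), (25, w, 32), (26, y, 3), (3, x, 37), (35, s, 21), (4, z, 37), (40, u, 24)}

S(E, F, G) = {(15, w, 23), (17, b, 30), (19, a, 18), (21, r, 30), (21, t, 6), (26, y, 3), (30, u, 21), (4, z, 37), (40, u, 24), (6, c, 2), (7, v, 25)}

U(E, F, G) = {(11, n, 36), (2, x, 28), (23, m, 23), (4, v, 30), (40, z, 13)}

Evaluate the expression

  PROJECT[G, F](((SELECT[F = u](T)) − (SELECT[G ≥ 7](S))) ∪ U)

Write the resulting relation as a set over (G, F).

{(13, z), (23, m), (23, u), (28, x), (30, v), (36, n)}

Selection F = u: {(11, u, 23), (40, u, 24)}
Selection G ≥ 7: {(15, w, 23), (17, b, 30), (19, a, 18), (21, r, 30), (30, u, 21), (4, z, 37), (40, u, 24), (7, v, 25)}
Set difference of the two operands is {(11, u, 23)}.
Set union of the two operands is {(11, n, 36), (11, u, 23), (2, x, 28), (23, m, 23), (4, v, 30), (40, z, 13)}.
π_{G, F} gives {(13, z), (23, m), (23, u), (28, x), (30, v), (36, n)}.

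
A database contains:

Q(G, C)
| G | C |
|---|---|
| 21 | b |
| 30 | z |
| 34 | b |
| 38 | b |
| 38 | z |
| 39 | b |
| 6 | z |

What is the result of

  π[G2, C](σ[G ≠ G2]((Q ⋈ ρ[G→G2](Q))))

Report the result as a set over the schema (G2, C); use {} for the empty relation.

ρ[G→G2]: schema becomes (G2, C); tuples unchanged.
Q ⋈ ρ[G→G2](Q) (natural join on C): {(21, b, 21), (21, b, 34), (21, b, 38), (21, b, 39), (30, z, 30), (30, z, 38), (30, z, 6), (34, b, 21), (34, b, 34), (34, b, 38), (34, b, 39), (38, b, 21), (38, b, 34), (38, b, 38), (38, b, 39), (38, z, 30), (38, z, 38), (38, z, 6), (39, b, 21), (39, b, 34), (39, b, 38), (39, b, 39), (6, z, 30), (6, z, 38), (6, z, 6)}
Apply σ_{G ≠ G2}; surviving tuples: {(21, b, 34), (21, b, 38), (21, b, 39), (30, z, 38), (30, z, 6), (34, b, 21), (34, b, 38), (34, b, 39), (38, b, 21), (38, b, 34), (38, b, 39), (38, z, 30), (38, z, 6), (39, b, 21), (39, b, 34), (39, b, 38), (6, z, 30), (6, z, 38)}
π_{G2, C} gives {(21, b), (30, z), (34, b), (38, b), (38, z), (39, b), (6, z)} (11 duplicate(s) eliminated).

{(21, b), (30, z), (34, b), (38, b), (38, z), (39, b), (6, z)}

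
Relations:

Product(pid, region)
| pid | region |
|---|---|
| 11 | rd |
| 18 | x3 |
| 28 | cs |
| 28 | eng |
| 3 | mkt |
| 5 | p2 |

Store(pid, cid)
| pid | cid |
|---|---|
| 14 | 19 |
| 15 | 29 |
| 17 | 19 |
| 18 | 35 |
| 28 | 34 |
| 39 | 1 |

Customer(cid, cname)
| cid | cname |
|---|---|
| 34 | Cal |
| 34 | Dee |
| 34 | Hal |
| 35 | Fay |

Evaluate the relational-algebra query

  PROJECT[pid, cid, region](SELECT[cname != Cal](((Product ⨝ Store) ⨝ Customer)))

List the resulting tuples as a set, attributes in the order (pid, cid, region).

{(18, 35, x3), (28, 34, cs), (28, 34, eng)}

Natural join on pid: {(18, x3, 35), (28, cs, 34), (28, eng, 34)}
Natural join on cid: {(18, x3, 35, Fay), (28, cs, 34, Cal), (28, cs, 34, Dee), (28, cs, 34, Hal), (28, eng, 34, Cal), (28, eng, 34, Dee), (28, eng, 34, Hal)}
Filtering on cname != Cal leaves {(18, x3, 35, Fay), (28, cs, 34, Dee), (28, cs, 34, Hal), (28, eng, 34, Dee), (28, eng, 34, Hal)}.
Keep only column(s) pid, cid, region (2 duplicate(s) eliminated): {(18, 35, x3), (28, 34, cs), (28, 34, eng)}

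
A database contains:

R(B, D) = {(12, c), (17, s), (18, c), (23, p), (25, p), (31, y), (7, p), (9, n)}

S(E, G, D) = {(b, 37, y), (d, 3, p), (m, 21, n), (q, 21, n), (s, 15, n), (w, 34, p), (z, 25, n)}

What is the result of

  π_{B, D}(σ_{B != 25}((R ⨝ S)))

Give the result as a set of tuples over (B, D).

Natural join on D: {(23, p, d, 3), (23, p, w, 34), (25, p, d, 3), (25, p, w, 34), (31, y, b, 37), (7, p, d, 3), (7, p, w, 34), (9, n, m, 21), (9, n, q, 21), (9, n, s, 15), (9, n, z, 25)}
σ[B != 25]: keep tuples satisfying B != 25 → {(23, p, d, 3), (23, p, w, 34), (31, y, b, 37), (7, p, d, 3), (7, p, w, 34), (9, n, m, 21), (9, n, q, 21), (9, n, s, 15), (9, n, z, 25)}
Projecting to B, D (5 duplicate(s) eliminated): {(23, p), (31, y), (7, p), (9, n)}

{(23, p), (31, y), (7, p), (9, n)}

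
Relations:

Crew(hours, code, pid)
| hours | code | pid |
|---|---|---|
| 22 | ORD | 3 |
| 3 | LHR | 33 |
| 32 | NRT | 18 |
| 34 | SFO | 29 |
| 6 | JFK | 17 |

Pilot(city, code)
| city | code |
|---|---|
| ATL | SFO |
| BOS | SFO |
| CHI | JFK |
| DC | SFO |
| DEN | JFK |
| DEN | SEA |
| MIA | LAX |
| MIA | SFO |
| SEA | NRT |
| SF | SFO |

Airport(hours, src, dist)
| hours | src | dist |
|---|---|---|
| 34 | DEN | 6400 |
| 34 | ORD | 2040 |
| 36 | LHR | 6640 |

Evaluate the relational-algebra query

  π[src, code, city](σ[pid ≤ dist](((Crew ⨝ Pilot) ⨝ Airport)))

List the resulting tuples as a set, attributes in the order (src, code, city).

{(DEN, SFO, ATL), (DEN, SFO, BOS), (DEN, SFO, DC), (DEN, SFO, MIA), (DEN, SFO, SF), (ORD, SFO, ATL), (ORD, SFO, BOS), (ORD, SFO, DC), (ORD, SFO, MIA), (ORD, SFO, SF)}

Joining Crew and Pilot on code yields {(32, NRT, 18, SEA), (34, SFO, 29, ATL), (34, SFO, 29, BOS), (34, SFO, 29, DC), (34, SFO, 29, MIA), (34, SFO, 29, SF), (6, JFK, 17, CHI), (6, JFK, 17, DEN)}.
Joining (Crew ⨝ Pilot) and Airport on hours yields {(34, SFO, 29, ATL, DEN, 6400), (34, SFO, 29, ATL, ORD, 2040), (34, SFO, 29, BOS, DEN, 6400), (34, SFO, 29, BOS, ORD, 2040), (34, SFO, 29, DC, DEN, 6400), (34, SFO, 29, DC, ORD, 2040), (34, SFO, 29, MIA, DEN, 6400), (34, SFO, 29, MIA, ORD, 2040), (34, SFO, 29, SF, DEN, 6400), (34, SFO, 29, SF, ORD, 2040)}.
Apply σ_{pid ≤ dist}; surviving tuples: {(34, SFO, 29, ATL, DEN, 6400), (34, SFO, 29, ATL, ORD, 2040), (34, SFO, 29, BOS, DEN, 6400), (34, SFO, 29, BOS, ORD, 2040), (34, SFO, 29, DC, DEN, 6400), (34, SFO, 29, DC, ORD, 2040), (34, SFO, 29, MIA, DEN, 6400), (34, SFO, 29, MIA, ORD, 2040), (34, SFO, 29, SF, DEN, 6400), (34, SFO, 29, SF, ORD, 2040)}
π[src, code, city]: project onto (src, code, city) → {(DEN, SFO, ATL), (DEN, SFO, BOS), (DEN, SFO, DC), (DEN, SFO, MIA), (DEN, SFO, SF), (ORD, SFO, ATL), (ORD, SFO, BOS), (ORD, SFO, DC), (ORD, SFO, MIA), (ORD, SFO, SF)}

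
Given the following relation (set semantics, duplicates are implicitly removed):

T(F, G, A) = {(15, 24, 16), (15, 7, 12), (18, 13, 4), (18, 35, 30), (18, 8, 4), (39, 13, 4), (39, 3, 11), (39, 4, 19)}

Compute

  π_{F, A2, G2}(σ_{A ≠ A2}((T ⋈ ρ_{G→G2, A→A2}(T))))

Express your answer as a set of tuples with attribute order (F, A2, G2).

{(15, 12, 7), (15, 16, 24), (18, 30, 35), (18, 4, 13), (18, 4, 8), (39, 11, 3), (39, 19, 4), (39, 4, 13)}

ρ[G→G2, A→A2]: schema becomes (F, G2, A2); tuples unchanged.
Natural join on F: {(15, 24, 16, 24, 16), (15, 24, 16, 7, 12), (15, 7, 12, 24, 16), (15, 7, 12, 7, 12), (18, 13, 4, 13, 4), (18, 13, 4, 35, 30), (18, 13, 4, 8, 4), (18, 35, 30, 13, 4), (18, 35, 30, 35, 30), (18, 35, 30, 8, 4), (18, 8, 4, 13, 4), (18, 8, 4, 35, 30), (18, 8, 4, 8, 4), (39, 13, 4, 13, 4), (39, 13, 4, 3, 11), (39, 13, 4, 4, 19), (39, 3, 11, 13, 4), (39, 3, 11, 3, 11), (39, 3, 11, 4, 19), (39, 4, 19, 13, 4), (39, 4, 19, 3, 11), (39, 4, 19, 4, 19)}
σ[A ≠ A2]: keep tuples satisfying A ≠ A2 → {(15, 24, 16, 7, 12), (15, 7, 12, 24, 16), (18, 13, 4, 35, 30), (18, 35, 30, 13, 4), (18, 35, 30, 8, 4), (18, 8, 4, 35, 30), (39, 13, 4, 3, 11), (39, 13, 4, 4, 19), (39, 3, 11, 13, 4), (39, 3, 11, 4, 19), (39, 4, 19, 13, 4), (39, 4, 19, 3, 11)}
π[F, A2, G2]: project onto (F, A2, G2) (4 duplicate(s) eliminated) → {(15, 12, 7), (15, 16, 24), (18, 30, 35), (18, 4, 13), (18, 4, 8), (39, 11, 3), (39, 19, 4), (39, 4, 13)}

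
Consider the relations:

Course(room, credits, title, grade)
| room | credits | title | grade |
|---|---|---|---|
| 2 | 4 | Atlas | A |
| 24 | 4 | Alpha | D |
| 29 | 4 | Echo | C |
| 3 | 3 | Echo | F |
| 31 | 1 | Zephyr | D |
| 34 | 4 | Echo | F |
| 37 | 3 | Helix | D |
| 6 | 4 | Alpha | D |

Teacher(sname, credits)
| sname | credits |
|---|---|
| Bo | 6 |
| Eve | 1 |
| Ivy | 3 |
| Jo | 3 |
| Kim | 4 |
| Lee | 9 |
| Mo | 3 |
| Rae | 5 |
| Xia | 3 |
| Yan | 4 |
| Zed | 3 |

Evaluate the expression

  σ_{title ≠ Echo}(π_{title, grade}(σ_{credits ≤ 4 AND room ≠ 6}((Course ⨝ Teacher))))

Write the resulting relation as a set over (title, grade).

{(Alpha, D), (Atlas, A), (Helix, D), (Zephyr, D)}

Course ⋈ Teacher (natural join on credits): {(2, 4, Atlas, A, Kim), (2, 4, Atlas, A, Yan), (24, 4, Alpha, D, Kim), (24, 4, Alpha, D, Yan), (29, 4, Echo, C, Kim), (29, 4, Echo, C, Yan), (3, 3, Echo, F, Ivy), (3, 3, Echo, F, Jo), (3, 3, Echo, F, Mo), (3, 3, Echo, F, Xia), (3, 3, Echo, F, Zed), (31, 1, Zephyr, D, Eve), (34, 4, Echo, F, Kim), (34, 4, Echo, F, Yan), (37, 3, Helix, D, Ivy), (37, 3, Helix, D, Jo), (37, 3, Helix, D, Mo), (37, 3, Helix, D, Xia), (37, 3, Helix, D, Zed), (6, 4, Alpha, D, Kim), (6, 4, Alpha, D, Yan)}
Apply σ_{credits ≤ 4 AND room ≠ 6}; surviving tuples: {(2, 4, Atlas, A, Kim), (2, 4, Atlas, A, Yan), (24, 4, Alpha, D, Kim), (24, 4, Alpha, D, Yan), (29, 4, Echo, C, Kim), (29, 4, Echo, C, Yan), (3, 3, Echo, F, Ivy), (3, 3, Echo, F, Jo), (3, 3, Echo, F, Mo), (3, 3, Echo, F, Xia), (3, 3, Echo, F, Zed), (31, 1, Zephyr, D, Eve), (34, 4, Echo, F, Kim), (34, 4, Echo, F, Yan), (37, 3, Helix, D, Ivy), (37, 3, Helix, D, Jo), (37, 3, Helix, D, Mo), (37, 3, Helix, D, Xia), (37, 3, Helix, D, Zed)}
π_{title, grade} gives {(Alpha, D), (Atlas, A), (Echo, C), (Echo, F), (Helix, D), (Zephyr, D)} (13 duplicate(s) eliminated).
Apply σ_{title ≠ Echo}; surviving tuples: {(Alpha, D), (Atlas, A), (Helix, D), (Zephyr, D)}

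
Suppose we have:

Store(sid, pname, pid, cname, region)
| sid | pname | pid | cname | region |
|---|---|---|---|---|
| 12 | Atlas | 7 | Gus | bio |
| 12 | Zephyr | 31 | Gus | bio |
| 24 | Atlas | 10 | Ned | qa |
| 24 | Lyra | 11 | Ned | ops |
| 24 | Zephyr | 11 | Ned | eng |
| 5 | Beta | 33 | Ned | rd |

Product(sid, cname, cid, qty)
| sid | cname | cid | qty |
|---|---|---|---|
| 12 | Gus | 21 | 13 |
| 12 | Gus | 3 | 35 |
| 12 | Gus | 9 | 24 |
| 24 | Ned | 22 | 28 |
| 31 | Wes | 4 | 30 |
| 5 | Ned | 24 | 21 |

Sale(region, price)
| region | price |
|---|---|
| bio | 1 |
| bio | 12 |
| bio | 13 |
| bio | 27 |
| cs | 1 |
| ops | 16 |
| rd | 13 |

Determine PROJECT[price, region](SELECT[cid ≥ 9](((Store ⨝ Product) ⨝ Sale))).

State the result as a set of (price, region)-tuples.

Joining Store and Product on sid, cname yields {(12, Atlas, 7, Gus, bio, 21, 13), (12, Atlas, 7, Gus, bio, 3, 35), (12, Atlas, 7, Gus, bio, 9, 24), (12, Zephyr, 31, Gus, bio, 21, 13), (12, Zephyr, 31, Gus, bio, 3, 35), (12, Zephyr, 31, Gus, bio, 9, 24), (24, Atlas, 10, Ned, qa, 22, 28), (24, Lyra, 11, Ned, ops, 22, 28), (24, Zephyr, 11, Ned, eng, 22, 28), (5, Beta, 33, Ned, rd, 24, 21)}.
Joining (Store ⨝ Product) and Sale on region yields {(12, Atlas, 7, Gus, bio, 21, 13, 1), (12, Atlas, 7, Gus, bio, 21, 13, 12), (12, Atlas, 7, Gus, bio, 21, 13, 13), (12, Atlas, 7, Gus, bio, 21, 13, 27), (12, Atlas, 7, Gus, bio, 3, 35, 1), (12, Atlas, 7, Gus, bio, 3, 35, 12), (12, Atlas, 7, Gus, bio, 3, 35, 13), (12, Atlas, 7, Gus, bio, 3, 35, 27), (12, Atlas, 7, Gus, bio, 9, 24, 1), (12, Atlas, 7, Gus, bio, 9, 24, 12), (12, Atlas, 7, Gus, bio, 9, 24, 13), (12, Atlas, 7, Gus, bio, 9, 24, 27), (12, Zephyr, 31, Gus, bio, 21, 13, 1), (12, Zephyr, 31, Gus, bio, 21, 13, 12), (12, Zephyr, 31, Gus, bio, 21, 13, 13), (12, Zephyr, 31, Gus, bio, 21, 13, 27), (12, Zephyr, 31, Gus, bio, 3, 35, 1), (12, Zephyr, 31, Gus, bio, 3, 35, 12), (12, Zephyr, 31, Gus, bio, 3, 35, 13), (12, Zephyr, 31, Gus, bio, 3, 35, 27), (12, Zephyr, 31, Gus, bio, 9, 24, 1), (12, Zephyr, 31, Gus, bio, 9, 24, 12), (12, Zephyr, 31, Gus, bio, 9, 24, 13), (12, Zephyr, 31, Gus, bio, 9, 24, 27), (24, Lyra, 11, Ned, ops, 22, 28, 16), (5, Beta, 33, Ned, rd, 24, 21, 13)}.
Filtering on cid ≥ 9 leaves {(12, Atlas, 7, Gus, bio, 21, 13, 1), (12, Atlas, 7, Gus, bio, 21, 13, 12), (12, Atlas, 7, Gus, bio, 21, 13, 13), (12, Atlas, 7, Gus, bio, 21, 13, 27), (12, Atlas, 7, Gus, bio, 9, 24, 1), (12, Atlas, 7, Gus, bio, 9, 24, 12), (12, Atlas, 7, Gus, bio, 9, 24, 13), (12, Atlas, 7, Gus, bio, 9, 24, 27), (12, Zephyr, 31, Gus, bio, 21, 13, 1), (12, Zephyr, 31, Gus, bio, 21, 13, 12), (12, Zephyr, 31, Gus, bio, 21, 13, 13), (12, Zephyr, 31, Gus, bio, 21, 13, 27), (12, Zephyr, 31, Gus, bio, 9, 24, 1), (12, Zephyr, 31, Gus, bio, 9, 24, 12), (12, Zephyr, 31, Gus, bio, 9, 24, 13), (12, Zephyr, 31, Gus, bio, 9, 24, 27), (24, Lyra, 11, Ned, ops, 22, 28, 16), (5, Beta, 33, Ned, rd, 24, 21, 13)}.
Projecting to price, region (12 duplicate(s) eliminated): {(1, bio), (12, bio), (13, bio), (13, rd), (16, ops), (27, bio)}

{(1, bio), (12, bio), (13, bio), (13, rd), (16, ops), (27, bio)}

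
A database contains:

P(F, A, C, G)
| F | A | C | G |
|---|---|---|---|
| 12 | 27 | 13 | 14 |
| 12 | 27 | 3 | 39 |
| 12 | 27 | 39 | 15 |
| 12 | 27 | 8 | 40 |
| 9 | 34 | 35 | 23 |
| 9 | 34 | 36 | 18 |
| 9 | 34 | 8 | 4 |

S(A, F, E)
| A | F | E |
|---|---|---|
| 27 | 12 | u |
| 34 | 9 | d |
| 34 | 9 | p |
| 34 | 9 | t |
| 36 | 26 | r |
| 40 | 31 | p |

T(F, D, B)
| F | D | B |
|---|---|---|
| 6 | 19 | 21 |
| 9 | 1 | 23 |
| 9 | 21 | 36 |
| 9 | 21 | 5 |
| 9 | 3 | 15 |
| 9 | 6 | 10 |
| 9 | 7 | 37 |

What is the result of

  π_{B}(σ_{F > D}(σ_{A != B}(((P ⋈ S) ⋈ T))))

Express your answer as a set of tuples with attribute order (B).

{10, 15, 23, 37}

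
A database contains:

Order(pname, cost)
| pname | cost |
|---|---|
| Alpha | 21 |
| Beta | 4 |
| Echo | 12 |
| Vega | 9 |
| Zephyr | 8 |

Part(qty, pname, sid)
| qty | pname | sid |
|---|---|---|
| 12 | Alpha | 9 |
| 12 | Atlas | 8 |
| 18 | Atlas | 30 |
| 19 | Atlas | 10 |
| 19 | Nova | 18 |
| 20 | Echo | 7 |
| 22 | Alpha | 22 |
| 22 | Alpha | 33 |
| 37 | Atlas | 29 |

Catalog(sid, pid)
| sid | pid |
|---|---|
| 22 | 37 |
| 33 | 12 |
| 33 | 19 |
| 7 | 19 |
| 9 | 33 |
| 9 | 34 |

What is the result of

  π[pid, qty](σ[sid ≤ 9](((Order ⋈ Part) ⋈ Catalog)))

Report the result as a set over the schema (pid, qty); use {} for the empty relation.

Order ⋈ Part (natural join on pname): {(Alpha, 21, 12, 9), (Alpha, 21, 22, 22), (Alpha, 21, 22, 33), (Echo, 12, 20, 7)}
(Order ⋈ Part) ⋈ Catalog (natural join on sid): {(Alpha, 21, 12, 9, 33), (Alpha, 21, 12, 9, 34), (Alpha, 21, 22, 22, 37), (Alpha, 21, 22, 33, 12), (Alpha, 21, 22, 33, 19), (Echo, 12, 20, 7, 19)}
Selection sid ≤ 9: {(Alpha, 21, 12, 9, 33), (Alpha, 21, 12, 9, 34), (Echo, 12, 20, 7, 19)}
Projecting to pid, qty: {(19, 20), (33, 12), (34, 12)}

{(19, 20), (33, 12), (34, 12)}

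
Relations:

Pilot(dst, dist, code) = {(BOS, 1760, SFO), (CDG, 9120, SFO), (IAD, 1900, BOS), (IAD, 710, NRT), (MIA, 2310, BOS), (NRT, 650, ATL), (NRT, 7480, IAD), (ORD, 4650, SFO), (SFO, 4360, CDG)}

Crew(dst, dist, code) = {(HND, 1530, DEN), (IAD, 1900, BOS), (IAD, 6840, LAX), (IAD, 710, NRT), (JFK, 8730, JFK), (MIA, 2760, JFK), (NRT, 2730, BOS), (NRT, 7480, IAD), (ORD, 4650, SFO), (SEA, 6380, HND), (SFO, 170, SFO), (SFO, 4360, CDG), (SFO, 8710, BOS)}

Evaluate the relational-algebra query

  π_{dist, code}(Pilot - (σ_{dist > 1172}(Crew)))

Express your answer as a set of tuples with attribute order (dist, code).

{(1760, SFO), (2310, BOS), (650, ATL), (710, NRT), (9120, SFO)}

Apply σ_{dist > 1172}; surviving tuples: {(HND, 1530, DEN), (IAD, 1900, BOS), (IAD, 6840, LAX), (JFK, 8730, JFK), (MIA, 2760, JFK), (NRT, 2730, BOS), (NRT, 7480, IAD), (ORD, 4650, SFO), (SEA, 6380, HND), (SFO, 4360, CDG), (SFO, 8710, BOS)}
Set difference of the two operands is {(BOS, 1760, SFO), (CDG, 9120, SFO), (IAD, 710, NRT), (MIA, 2310, BOS), (NRT, 650, ATL)}.
Keep only column(s) dist, code: {(1760, SFO), (2310, BOS), (650, ATL), (710, NRT), (9120, SFO)}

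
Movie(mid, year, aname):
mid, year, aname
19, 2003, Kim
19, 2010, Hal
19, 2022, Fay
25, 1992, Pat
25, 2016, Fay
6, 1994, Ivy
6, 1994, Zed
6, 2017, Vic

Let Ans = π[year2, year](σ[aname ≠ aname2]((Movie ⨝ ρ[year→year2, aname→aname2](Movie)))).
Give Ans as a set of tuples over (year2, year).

ρ[year→year2, aname→aname2]: schema becomes (mid, year2, aname2); tuples unchanged.
Movie ⋈ ρ[year→year2, aname→aname2](Movie) (natural join on mid): {(19, 2003, Kim, 2003, Kim), (19, 2003, Kim, 2010, Hal), (19, 2003, Kim, 2022, Fay), (19, 2010, Hal, 2003, Kim), (19, 2010, Hal, 2010, Hal), (19, 2010, Hal, 2022, Fay), (19, 2022, Fay, 2003, Kim), (19, 2022, Fay, 2010, Hal), (19, 2022, Fay, 2022, Fay), (25, 1992, Pat, 1992, Pat), (25, 1992, Pat, 2016, Fay), (25, 2016, Fay, 1992, Pat), (25, 2016, Fay, 2016, Fay), (6, 1994, Ivy, 1994, Ivy), (6, 1994, Ivy, 1994, Zed), (6, 1994, Ivy, 2017, Vic), (6, 1994, Zed, 1994, Ivy), (6, 1994, Zed, 1994, Zed), (6, 1994, Zed, 2017, Vic), (6, 2017, Vic, 1994, Ivy), (6, 2017, Vic, 1994, Zed), (6, 2017, Vic, 2017, Vic)}
Filtering on aname ≠ aname2 leaves {(19, 2003, Kim, 2010, Hal), (19, 2003, Kim, 2022, Fay), (19, 2010, Hal, 2003, Kim), (19, 2010, Hal, 2022, Fay), (19, 2022, Fay, 2003, Kim), (19, 2022, Fay, 2010, Hal), (25, 1992, Pat, 2016, Fay), (25, 2016, Fay, 1992, Pat), (6, 1994, Ivy, 1994, Zed), (6, 1994, Ivy, 2017, Vic), (6, 1994, Zed, 1994, Ivy), (6, 1994, Zed, 2017, Vic), (6, 2017, Vic, 1994, Ivy), (6, 2017, Vic, 1994, Zed)}.
π_{year2, year} gives {(1992, 2016), (1994, 1994), (1994, 2017), (2003, 2010), (2003, 2022), (2010, 2003), (2010, 2022), (2016, 1992), (2017, 1994), (2022, 2003), (2022, 2010)} (3 duplicate(s) eliminated).

{(1992, 2016), (1994, 1994), (1994, 2017), (2003, 2010), (2003, 2022), (2010, 2003), (2010, 2022), (2016, 1992), (2017, 1994), (2022, 2003), (2022, 2010)}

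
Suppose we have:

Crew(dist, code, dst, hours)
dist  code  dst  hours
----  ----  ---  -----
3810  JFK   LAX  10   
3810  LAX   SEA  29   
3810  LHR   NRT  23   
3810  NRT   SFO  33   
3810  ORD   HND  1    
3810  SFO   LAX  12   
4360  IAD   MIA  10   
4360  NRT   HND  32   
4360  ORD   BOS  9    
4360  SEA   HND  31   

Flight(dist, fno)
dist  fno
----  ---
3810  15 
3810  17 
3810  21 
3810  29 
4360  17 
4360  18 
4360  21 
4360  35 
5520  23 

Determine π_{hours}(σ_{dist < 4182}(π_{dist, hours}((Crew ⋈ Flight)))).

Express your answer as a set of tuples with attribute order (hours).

Crew ⋈ Flight (natural join on dist): {(3810, JFK, LAX, 10, 15), (3810, JFK, LAX, 10, 17), (3810, JFK, LAX, 10, 21), (3810, JFK, LAX, 10, 29), (3810, LAX, SEA, 29, 15), (3810, LAX, SEA, 29, 17), (3810, LAX, SEA, 29, 21), (3810, LAX, SEA, 29, 29), (3810, LHR, NRT, 23, 15), (3810, LHR, NRT, 23, 17), (3810, LHR, NRT, 23, 21), (3810, LHR, NRT, 23, 29), (3810, NRT, SFO, 33, 15), (3810, NRT, SFO, 33, 17), (3810, NRT, SFO, 33, 21), (3810, NRT, SFO, 33, 29), (3810, ORD, HND, 1, 15), (3810, ORD, HND, 1, 17), (3810, ORD, HND, 1, 21), (3810, ORD, HND, 1, 29), (3810, SFO, LAX, 12, 15), (3810, SFO, LAX, 12, 17), (3810, SFO, LAX, 12, 21), (3810, SFO, LAX, 12, 29), (4360, IAD, MIA, 10, 17), (4360, IAD, MIA, 10, 18), (4360, IAD, MIA, 10, 21), (4360, IAD, MIA, 10, 35), (4360, NRT, HND, 32, 17), (4360, NRT, HND, 32, 18), (4360, NRT, HND, 32, 21), (4360, NRT, HND, 32, 35), (4360, ORD, BOS, 9, 17), (4360, ORD, BOS, 9, 18), (4360, ORD, BOS, 9, 21), (4360, ORD, BOS, 9, 35), (4360, SEA, HND, 31, 17), (4360, SEA, HND, 31, 18), (4360, SEA, HND, 31, 21), (4360, SEA, HND, 31, 35)}
π[dist, hours]: project onto (dist, hours) (30 duplicate(s) eliminated) → {(3810, 1), (3810, 10), (3810, 12), (3810, 23), (3810, 29), (3810, 33), (4360, 10), (4360, 31), (4360, 32), (4360, 9)}
Selection dist < 4182: {(3810, 1), (3810, 10), (3810, 12), (3810, 23), (3810, 29), (3810, 33)}
π[hours]: project onto (hours) → {1, 10, 12, 23, 29, 33}

{1, 10, 12, 23, 29, 33}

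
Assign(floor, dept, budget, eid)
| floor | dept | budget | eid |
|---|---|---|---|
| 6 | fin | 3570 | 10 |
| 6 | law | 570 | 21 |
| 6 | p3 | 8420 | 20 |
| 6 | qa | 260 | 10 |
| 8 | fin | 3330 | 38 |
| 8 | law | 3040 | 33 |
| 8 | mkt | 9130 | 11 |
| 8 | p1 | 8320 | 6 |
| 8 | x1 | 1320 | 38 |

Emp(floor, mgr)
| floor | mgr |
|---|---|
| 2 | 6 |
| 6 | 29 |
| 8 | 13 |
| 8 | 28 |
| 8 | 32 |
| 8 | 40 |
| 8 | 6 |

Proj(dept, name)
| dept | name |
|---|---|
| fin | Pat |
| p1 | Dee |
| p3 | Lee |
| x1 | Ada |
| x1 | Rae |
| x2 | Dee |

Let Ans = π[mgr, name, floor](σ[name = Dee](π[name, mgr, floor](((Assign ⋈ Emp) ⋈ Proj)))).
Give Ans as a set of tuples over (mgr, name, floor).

{(13, Dee, 8), (28, Dee, 8), (32, Dee, 8), (40, Dee, 8), (6, Dee, 8)}

Joining Assign and Emp on floor yields {(6, fin, 3570, 10, 29), (6, law, 570, 21, 29), (6, p3, 8420, 20, 29), (6, qa, 260, 10, 29), (8, fin, 3330, 38, 13), (8, fin, 3330, 38, 28), (8, fin, 3330, 38, 32), (8, fin, 3330, 38, 40), (8, fin, 3330, 38, 6), (8, law, 3040, 33, 13), (8, law, 3040, 33, 28), (8, law, 3040, 33, 32), (8, law, 3040, 33, 40), (8, law, 3040, 33, 6), (8, mkt, 9130, 11, 13), (8, mkt, 9130, 11, 28), (8, mkt, 9130, 11, 32), (8, mkt, 9130, 11, 40), (8, mkt, 9130, 11, 6), (8, p1, 8320, 6, 13), (8, p1, 8320, 6, 28), (8, p1, 8320, 6, 32), (8, p1, 8320, 6, 40), (8, p1, 8320, 6, 6), (8, x1, 1320, 38, 13), (8, x1, 1320, 38, 28), (8, x1, 1320, 38, 32), (8, x1, 1320, 38, 40), (8, x1, 1320, 38, 6)}.
Joining (Assign ⋈ Emp) and Proj on dept yields {(6, fin, 3570, 10, 29, Pat), (6, p3, 8420, 20, 29, Lee), (8, fin, 3330, 38, 13, Pat), (8, fin, 3330, 38, 28, Pat), (8, fin, 3330, 38, 32, Pat), (8, fin, 3330, 38, 40, Pat), (8, fin, 3330, 38, 6, Pat), (8, p1, 8320, 6, 13, Dee), (8, p1, 8320, 6, 28, Dee), (8, p1, 8320, 6, 32, Dee), (8, p1, 8320, 6, 40, Dee), (8, p1, 8320, 6, 6, Dee), (8, x1, 1320, 38, 13, Ada), (8, x1, 1320, 38, 13, Rae), (8, x1, 1320, 38, 28, Ada), (8, x1, 1320, 38, 28, Rae), (8, x1, 1320, 38, 32, Ada), (8, x1, 1320, 38, 32, Rae), (8, x1, 1320, 38, 40, Ada), (8, x1, 1320, 38, 40, Rae), (8, x1, 1320, 38, 6, Ada), (8, x1, 1320, 38, 6, Rae)}.
π[name, mgr, floor]: project onto (name, mgr, floor) → {(Ada, 13, 8), (Ada, 28, 8), (Ada, 32, 8), (Ada, 40, 8), (Ada, 6, 8), (Dee, 13, 8), (Dee, 28, 8), (Dee, 32, 8), (Dee, 40, 8), (Dee, 6, 8), (Lee, 29, 6), (Pat, 13, 8), (Pat, 28, 8), (Pat, 29, 6), (Pat, 32, 8), (Pat, 40, 8), (Pat, 6, 8), (Rae, 13, 8), (Rae, 28, 8), (Rae, 32, 8), (Rae, 40, 8), (Rae, 6, 8)}
Filtering on name = Dee leaves {(Dee, 13, 8), (Dee, 28, 8), (Dee, 32, 8), (Dee, 40, 8), (Dee, 6, 8)}.
π[mgr, name, floor]: project onto (mgr, name, floor) → {(13, Dee, 8), (28, Dee, 8), (32, Dee, 8), (40, Dee, 8), (6, Dee, 8)}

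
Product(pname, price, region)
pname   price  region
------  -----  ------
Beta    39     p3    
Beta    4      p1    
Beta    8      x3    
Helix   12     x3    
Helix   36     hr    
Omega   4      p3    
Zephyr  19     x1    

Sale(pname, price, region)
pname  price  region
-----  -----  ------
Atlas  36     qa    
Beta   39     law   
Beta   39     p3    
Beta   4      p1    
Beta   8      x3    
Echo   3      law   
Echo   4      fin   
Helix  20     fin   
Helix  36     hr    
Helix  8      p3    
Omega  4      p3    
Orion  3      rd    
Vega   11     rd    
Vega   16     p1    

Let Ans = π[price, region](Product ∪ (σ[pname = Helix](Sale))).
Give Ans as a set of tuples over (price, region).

{(12, x3), (19, x1), (20, fin), (36, hr), (39, p3), (4, p1), (4, p3), (8, p3), (8, x3)}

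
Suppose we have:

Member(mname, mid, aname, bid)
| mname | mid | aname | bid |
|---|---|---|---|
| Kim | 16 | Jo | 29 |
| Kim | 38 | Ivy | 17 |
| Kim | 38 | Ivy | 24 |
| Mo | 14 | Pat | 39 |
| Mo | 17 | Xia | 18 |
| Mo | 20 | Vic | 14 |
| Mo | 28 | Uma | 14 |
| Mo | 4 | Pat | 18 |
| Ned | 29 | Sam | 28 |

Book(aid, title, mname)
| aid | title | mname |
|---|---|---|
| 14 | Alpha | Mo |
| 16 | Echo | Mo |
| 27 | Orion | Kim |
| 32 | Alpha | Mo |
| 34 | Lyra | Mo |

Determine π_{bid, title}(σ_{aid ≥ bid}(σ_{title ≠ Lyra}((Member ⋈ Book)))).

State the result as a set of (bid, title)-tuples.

Joining Member and Book on mname yields {(Kim, 16, Jo, 29, 27, Orion), (Kim, 38, Ivy, 17, 27, Orion), (Kim, 38, Ivy, 24, 27, Orion), (Mo, 14, Pat, 39, 14, Alpha), (Mo, 14, Pat, 39, 16, Echo), (Mo, 14, Pat, 39, 32, Alpha), (Mo, 14, Pat, 39, 34, Lyra), (Mo, 17, Xia, 18, 14, Alpha), (Mo, 17, Xia, 18, 16, Echo), (Mo, 17, Xia, 18, 32, Alpha), (Mo, 17, Xia, 18, 34, Lyra), (Mo, 20, Vic, 14, 14, Alpha), (Mo, 20, Vic, 14, 16, Echo), (Mo, 20, Vic, 14, 32, Alpha), (Mo, 20, Vic, 14, 34, Lyra), (Mo, 28, Uma, 14, 14, Alpha), (Mo, 28, Uma, 14, 16, Echo), (Mo, 28, Uma, 14, 32, Alpha), (Mo, 28, Uma, 14, 34, Lyra), (Mo, 4, Pat, 18, 14, Alpha), (Mo, 4, Pat, 18, 16, Echo), (Mo, 4, Pat, 18, 32, Alpha), (Mo, 4, Pat, 18, 34, Lyra)}.
σ[title ≠ Lyra]: keep tuples satisfying title ≠ Lyra → {(Kim, 16, Jo, 29, 27, Orion), (Kim, 38, Ivy, 17, 27, Orion), (Kim, 38, Ivy, 24, 27, Orion), (Mo, 14, Pat, 39, 14, Alpha), (Mo, 14, Pat, 39, 16, Echo), (Mo, 14, Pat, 39, 32, Alpha), (Mo, 17, Xia, 18, 14, Alpha), (Mo, 17, Xia, 18, 16, Echo), (Mo, 17, Xia, 18, 32, Alpha), (Mo, 20, Vic, 14, 14, Alpha), (Mo, 20, Vic, 14, 16, Echo), (Mo, 20, Vic, 14, 32, Alpha), (Mo, 28, Uma, 14, 14, Alpha), (Mo, 28, Uma, 14, 16, Echo), (Mo, 28, Uma, 14, 32, Alpha), (Mo, 4, Pat, 18, 14, Alpha), (Mo, 4, Pat, 18, 16, Echo), (Mo, 4, Pat, 18, 32, Alpha)}
σ[aid ≥ bid]: keep tuples satisfying aid ≥ bid → {(Kim, 38, Ivy, 17, 27, Orion), (Kim, 38, Ivy, 24, 27, Orion), (Mo, 17, Xia, 18, 32, Alpha), (Mo, 20, Vic, 14, 14, Alpha), (Mo, 20, Vic, 14, 16, Echo), (Mo, 20, Vic, 14, 32, Alpha), (Mo, 28, Uma, 14, 14, Alpha), (Mo, 28, Uma, 14, 16, Echo), (Mo, 28, Uma, 14, 32, Alpha), (Mo, 4, Pat, 18, 32, Alpha)}
Keep only column(s) bid, title (5 duplicate(s) eliminated): {(14, Alpha), (14, Echo), (17, Orion), (18, Alpha), (24, Orion)}

{(14, Alpha), (14, Echo), (17, Orion), (18, Alpha), (24, Orion)}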